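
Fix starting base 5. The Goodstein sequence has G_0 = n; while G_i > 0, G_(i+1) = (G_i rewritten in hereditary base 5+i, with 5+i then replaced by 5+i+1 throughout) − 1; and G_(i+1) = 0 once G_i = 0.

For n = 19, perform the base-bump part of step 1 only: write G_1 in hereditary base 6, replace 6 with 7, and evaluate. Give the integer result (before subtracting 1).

24

base 5: 19 = 3·5 + 4; at 6: 3·6 + 4 = 22; next = 21
base 6: 21 = 3·6 + 3; at 7: 3·7 + 3 = 24; next = 23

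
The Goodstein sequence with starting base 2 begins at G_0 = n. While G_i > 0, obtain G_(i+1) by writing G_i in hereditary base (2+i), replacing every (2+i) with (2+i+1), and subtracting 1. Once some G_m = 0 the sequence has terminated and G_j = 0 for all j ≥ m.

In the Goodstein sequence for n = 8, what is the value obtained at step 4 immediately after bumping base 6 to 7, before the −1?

i=0: 8 = 2^(2 + 1) (b=2); 2→3: 3^(3 + 1) = 81; 81−1 = 80
i=1: 80 = 2·3^3 + 2·3^2 + 2·3 + 2 (b=3); 3→4: 2·4^4 + 2·4^2 + 2·4 + 2 = 554; 554−1 = 553
i=2: 553 = 2·4^4 + 2·4^2 + 2·4 + 1 (b=4); 4→5: 2·5^5 + 2·5^2 + 2·5 + 1 = 6311; 6311−1 = 6310
i=3: 6310 = 2·5^5 + 2·5^2 + 2·5 (b=5); 5→6: 2·6^6 + 2·6^2 + 2·6 = 93396; 93396−1 = 93395

1647196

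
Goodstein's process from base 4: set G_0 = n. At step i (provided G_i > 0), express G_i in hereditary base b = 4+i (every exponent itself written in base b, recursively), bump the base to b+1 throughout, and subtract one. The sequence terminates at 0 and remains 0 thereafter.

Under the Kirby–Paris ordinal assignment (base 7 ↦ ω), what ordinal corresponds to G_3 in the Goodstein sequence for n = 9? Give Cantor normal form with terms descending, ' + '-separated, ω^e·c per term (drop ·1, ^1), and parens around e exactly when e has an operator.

ω + 4

G_0=9  [base 4] 2·4 + 1  →[4↦5]→  2·5 + 1 = 11  −1 ⇒ G_1=10
G_1=10  [base 5] 2·5  →[5↦6]→  2·6 = 12  −1 ⇒ G_2=11
G_2=11  [base 6] 6 + 5  →[6↦7]→  7 + 5 = 12  −1 ⇒ G_3=11
G_3=11  [base 7] 7 + 4  →[7↦8]→  8 + 4 = 12  −1 ⇒ G_4=11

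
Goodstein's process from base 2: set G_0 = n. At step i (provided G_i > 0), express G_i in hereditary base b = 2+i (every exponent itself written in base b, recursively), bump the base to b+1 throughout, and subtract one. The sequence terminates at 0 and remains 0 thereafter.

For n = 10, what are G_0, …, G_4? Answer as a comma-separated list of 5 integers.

10, 83, 1025, 15625, 279935

(0) 10|_2 = 2^(2 + 1) + 2 ↦ 3^(3 + 1) + 3|_3 = 84 ⇒ 83
(1) 83|_3 = 3^(3 + 1) + 2 ↦ 4^(4 + 1) + 2|_4 = 1026 ⇒ 1025
(2) 1025|_4 = 4^(4 + 1) + 1 ↦ 5^(5 + 1) + 1|_5 = 15626 ⇒ 15625
(3) 15625|_5 = 5^(5 + 1) ↦ 6^(6 + 1)|_6 = 279936 ⇒ 279935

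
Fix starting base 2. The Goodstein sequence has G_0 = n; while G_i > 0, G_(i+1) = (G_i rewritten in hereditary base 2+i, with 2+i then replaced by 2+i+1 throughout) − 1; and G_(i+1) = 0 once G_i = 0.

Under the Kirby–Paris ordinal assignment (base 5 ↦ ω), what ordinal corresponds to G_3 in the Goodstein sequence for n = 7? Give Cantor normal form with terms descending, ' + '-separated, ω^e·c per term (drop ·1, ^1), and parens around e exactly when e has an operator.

ω^ω + 2

7 —HB2→ 2^2 + 2 + 1 —bump→ 3^3 + 3 + 1 = 31 —(−1)→ 30
30 —HB3→ 3^3 + 3 —bump→ 4^4 + 4 = 260 —(−1)→ 259
259 —HB4→ 4^4 + 3 —bump→ 5^5 + 3 = 3128 —(−1)→ 3127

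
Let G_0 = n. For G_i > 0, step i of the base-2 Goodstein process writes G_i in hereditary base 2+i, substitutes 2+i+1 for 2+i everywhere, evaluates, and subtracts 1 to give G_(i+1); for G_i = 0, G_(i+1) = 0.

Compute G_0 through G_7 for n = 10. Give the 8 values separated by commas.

10, 83, 1025, 15625, 279935, 4215754, 84073323, 1937434592

G_0=10  [base 2] 2^(2 + 1) + 2  →[2↦3]→  3^(3 + 1) + 3 = 84  −1 ⇒ G_1=83
G_1=83  [base 3] 3^(3 + 1) + 2  →[3↦4]→  4^(4 + 1) + 2 = 1026  −1 ⇒ G_2=1025
G_2=1025  [base 4] 4^(4 + 1) + 1  →[4↦5]→  5^(5 + 1) + 1 = 15626  −1 ⇒ G_3=15625
G_3=15625  [base 5] 5^(5 + 1)  →[5↦6]→  6^(6 + 1) = 279936  −1 ⇒ G_4=279935
G_4=279935  [base 6] 5·6^6 + 5·6^5 + 5·6^4 + 5·6^3 + 5·6^2 + 5·6 + 5  →[6↦7]→  5·7^7 + 5·7^5 + 5·7^4 + 5·7^3 + 5·7^2 + 5·7 + 5 = 4215755  −1 ⇒ G_5=4215754
G_5=4215754  [base 7] 5·7^7 + 5·7^5 + 5·7^4 + 5·7^3 + 5·7^2 + 5·7 + 4  →[7↦8]→  5·8^8 + 5·8^5 + 5·8^4 + 5·8^3 + 5·8^2 + 5·8 + 4 = 84073324  −1 ⇒ G_6=84073323
G_6=84073323  [base 8] 5·8^8 + 5·8^5 + 5·8^4 + 5·8^3 + 5·8^2 + 5·8 + 3  →[8↦9]→  5·9^9 + 5·9^5 + 5·9^4 + 5·9^3 + 5·9^2 + 5·9 + 3 = 1937434593  −1 ⇒ G_7=1937434592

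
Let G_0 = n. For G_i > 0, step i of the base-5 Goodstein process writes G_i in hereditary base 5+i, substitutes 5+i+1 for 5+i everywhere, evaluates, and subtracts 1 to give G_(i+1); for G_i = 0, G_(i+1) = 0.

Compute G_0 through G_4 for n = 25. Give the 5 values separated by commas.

25, 35, 39, 43, 47

G_0=25  [base 5] 5^2  →[5↦6]→  6^2 = 36  −1 ⇒ G_1=35
G_1=35  [base 6] 5·6 + 5  →[6↦7]→  5·7 + 5 = 40  −1 ⇒ G_2=39
G_2=39  [base 7] 5·7 + 4  →[7↦8]→  5·8 + 4 = 44  −1 ⇒ G_3=43
G_3=43  [base 8] 5·8 + 3  →[8↦9]→  5·9 + 3 = 48  −1 ⇒ G_4=47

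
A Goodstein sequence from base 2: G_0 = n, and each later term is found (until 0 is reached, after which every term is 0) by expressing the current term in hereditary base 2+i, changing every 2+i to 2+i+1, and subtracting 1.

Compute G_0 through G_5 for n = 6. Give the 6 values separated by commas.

6, 29, 257, 3125, 46655, 98039

base 2: 6 = 2^2 + 2; at 3: 3^3 + 3 = 30; next = 29
base 3: 29 = 3^3 + 2; at 4: 4^4 + 2 = 258; next = 257
base 4: 257 = 4^4 + 1; at 5: 5^5 + 1 = 3126; next = 3125
base 5: 3125 = 5^5; at 6: 6^6 = 46656; next = 46655
base 6: 46655 = 5·6^5 + 5·6^4 + 5·6^3 + 5·6^2 + 5·6 + 5; at 7: 5·7^5 + 5·7^4 + 5·7^3 + 5·7^2 + 5·7 + 5 = 98040; next = 98039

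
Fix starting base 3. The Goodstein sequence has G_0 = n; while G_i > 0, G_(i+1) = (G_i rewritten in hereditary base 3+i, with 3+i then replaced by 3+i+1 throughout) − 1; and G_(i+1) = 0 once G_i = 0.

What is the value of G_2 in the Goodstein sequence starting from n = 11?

G_0=11  [base 3] 3^2 + 2  →[3↦4]→  4^2 + 2 = 18  −1 ⇒ G_1=17
G_1=17  [base 4] 4^2 + 1  →[4↦5]→  5^2 + 1 = 26  −1 ⇒ G_2=25
G_2=25  [base 5] 5^2  →[5↦6]→  6^2 = 36  −1 ⇒ G_3=35

25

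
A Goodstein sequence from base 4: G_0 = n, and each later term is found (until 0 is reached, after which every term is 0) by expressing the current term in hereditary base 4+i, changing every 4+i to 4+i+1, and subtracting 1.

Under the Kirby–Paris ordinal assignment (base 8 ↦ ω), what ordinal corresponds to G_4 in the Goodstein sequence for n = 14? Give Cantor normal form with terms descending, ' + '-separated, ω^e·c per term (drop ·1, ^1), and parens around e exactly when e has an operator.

ω·2 + 5

G_0=14  [base 4] 3·4 + 2  →[4↦5]→  3·5 + 2 = 17  −1 ⇒ G_1=16
G_1=16  [base 5] 3·5 + 1  →[5↦6]→  3·6 + 1 = 19  −1 ⇒ G_2=18
G_2=18  [base 6] 3·6  →[6↦7]→  3·7 = 21  −1 ⇒ G_3=20
G_3=20  [base 7] 2·7 + 6  →[7↦8]→  2·8 + 6 = 22  −1 ⇒ G_4=21
G_4=21  [base 8] 2·8 + 5  →[8↦9]→  2·9 + 5 = 23  −1 ⇒ G_5=22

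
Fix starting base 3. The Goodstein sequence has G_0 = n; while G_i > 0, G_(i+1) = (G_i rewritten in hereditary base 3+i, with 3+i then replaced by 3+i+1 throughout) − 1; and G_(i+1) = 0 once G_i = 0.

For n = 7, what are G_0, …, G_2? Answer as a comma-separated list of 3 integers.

G_0 = 7. HB_3(7) = 2·3 + 1. Bump = 9. G_1 = 8.
G_1 = 8. HB_4(8) = 2·4. Bump = 10. G_2 = 9.

7, 8, 9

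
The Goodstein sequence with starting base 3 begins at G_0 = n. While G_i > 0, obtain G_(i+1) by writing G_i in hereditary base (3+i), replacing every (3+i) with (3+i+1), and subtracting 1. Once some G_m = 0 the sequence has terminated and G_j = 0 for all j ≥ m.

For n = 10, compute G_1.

16

G_0=10  [base 3] 3^2 + 1  →[3↦4]→  4^2 + 1 = 17  −1 ⇒ G_1=16
G_1=16  [base 4] 4^2  →[4↦5]→  5^2 = 25  −1 ⇒ G_2=24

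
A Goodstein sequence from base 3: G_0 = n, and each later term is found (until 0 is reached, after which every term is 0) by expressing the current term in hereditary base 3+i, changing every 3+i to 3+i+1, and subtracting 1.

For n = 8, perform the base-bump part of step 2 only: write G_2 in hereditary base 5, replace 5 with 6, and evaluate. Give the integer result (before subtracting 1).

12

8 —HB3→ 2·3 + 2 —bump→ 2·4 + 2 = 10 —(−1)→ 9
9 —HB4→ 2·4 + 1 —bump→ 2·5 + 1 = 11 —(−1)→ 10
10 —HB5→ 2·5 —bump→ 2·6 = 12 —(−1)→ 11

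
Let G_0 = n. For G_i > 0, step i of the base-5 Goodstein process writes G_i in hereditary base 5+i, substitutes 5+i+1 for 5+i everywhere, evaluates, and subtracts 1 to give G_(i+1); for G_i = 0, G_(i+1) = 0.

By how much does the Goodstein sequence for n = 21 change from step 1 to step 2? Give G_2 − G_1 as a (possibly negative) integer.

step 0: 21 = 4·5 + 1; sub 6 for 5: 4·6 + 1; = 25; G_1 = 25−1 = 24
step 1: 24 = 4·6; sub 7 for 6: 4·7; = 28; G_2 = 28−1 = 27

3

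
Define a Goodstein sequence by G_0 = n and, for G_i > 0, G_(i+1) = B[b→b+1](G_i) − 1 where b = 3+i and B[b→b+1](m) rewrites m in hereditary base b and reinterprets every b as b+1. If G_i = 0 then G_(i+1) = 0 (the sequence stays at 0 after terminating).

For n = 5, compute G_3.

step 0: 5 = 3 + 2; sub 4 for 3: 4 + 2; = 6; G_1 = 6−1 = 5
step 1: 5 = 4 + 1; sub 5 for 4: 5 + 1; = 6; G_2 = 6−1 = 5
step 2: 5 = 5; sub 6 for 5: 6; = 6; G_3 = 6−1 = 5
step 3: 5 = 5; sub 7 for 6: 5; = 5; G_4 = 5−1 = 4

5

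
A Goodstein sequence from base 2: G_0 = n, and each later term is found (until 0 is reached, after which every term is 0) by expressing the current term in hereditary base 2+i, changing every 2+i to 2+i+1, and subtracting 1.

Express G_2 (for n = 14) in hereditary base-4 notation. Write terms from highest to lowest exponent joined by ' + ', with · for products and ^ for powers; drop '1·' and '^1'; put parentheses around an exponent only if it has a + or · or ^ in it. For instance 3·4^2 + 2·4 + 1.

i=0: 14 = 2^(2 + 1) + 2^2 + 2 (b=2); 2→3: 3^(3 + 1) + 3^3 + 3 = 111; 111−1 = 110
i=1: 110 = 3^(3 + 1) + 3^3 + 2 (b=3); 3→4: 4^(4 + 1) + 4^4 + 2 = 1282; 1282−1 = 1281
i=2: 1281 = 4^(4 + 1) + 4^4 + 1 (b=4); 4→5: 5^(5 + 1) + 5^5 + 1 = 18751; 18751−1 = 18750

4^(4 + 1) + 4^4 + 1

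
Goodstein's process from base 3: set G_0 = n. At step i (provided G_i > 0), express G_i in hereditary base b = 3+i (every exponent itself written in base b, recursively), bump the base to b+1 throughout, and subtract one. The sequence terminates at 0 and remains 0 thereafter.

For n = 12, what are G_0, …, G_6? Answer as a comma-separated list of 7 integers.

12, 19, 27, 37, 49, 63, 69

G_0=12  [base 3] 3^2 + 3  →[3↦4]→  4^2 + 4 = 20  −1 ⇒ G_1=19
G_1=19  [base 4] 4^2 + 3  →[4↦5]→  5^2 + 3 = 28  −1 ⇒ G_2=27
G_2=27  [base 5] 5^2 + 2  →[5↦6]→  6^2 + 2 = 38  −1 ⇒ G_3=37
G_3=37  [base 6] 6^2 + 1  →[6↦7]→  7^2 + 1 = 50  −1 ⇒ G_4=49
G_4=49  [base 7] 7^2  →[7↦8]→  8^2 = 64  −1 ⇒ G_5=63
G_5=63  [base 8] 7·8 + 7  →[8↦9]→  7·9 + 7 = 70  −1 ⇒ G_6=69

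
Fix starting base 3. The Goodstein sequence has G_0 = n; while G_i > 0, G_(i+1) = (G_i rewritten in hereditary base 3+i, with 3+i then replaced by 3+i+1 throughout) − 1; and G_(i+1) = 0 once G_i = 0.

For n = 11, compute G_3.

35

base 3: 11 = 3^2 + 2; at 4: 4^2 + 2 = 18; next = 17
base 4: 17 = 4^2 + 1; at 5: 5^2 + 1 = 26; next = 25
base 5: 25 = 5^2; at 6: 6^2 = 36; next = 35
base 6: 35 = 5·6 + 5; at 7: 5·7 + 5 = 40; next = 39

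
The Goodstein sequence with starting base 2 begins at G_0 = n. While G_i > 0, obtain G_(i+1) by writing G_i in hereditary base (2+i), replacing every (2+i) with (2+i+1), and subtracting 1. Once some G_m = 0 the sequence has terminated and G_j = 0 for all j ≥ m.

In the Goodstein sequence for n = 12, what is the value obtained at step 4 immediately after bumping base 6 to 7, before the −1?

G_0=12  [base 2] 2^(2 + 1) + 2^2  →[2↦3]→  3^(3 + 1) + 3^3 = 108  −1 ⇒ G_1=107
G_1=107  [base 3] 3^(3 + 1) + 2·3^2 + 2·3 + 2  →[3↦4]→  4^(4 + 1) + 2·4^2 + 2·4 + 2 = 1066  −1 ⇒ G_2=1065
G_2=1065  [base 4] 4^(4 + 1) + 2·4^2 + 2·4 + 1  →[4↦5]→  5^(5 + 1) + 2·5^2 + 2·5 + 1 = 15686  −1 ⇒ G_3=15685
G_3=15685  [base 5] 5^(5 + 1) + 2·5^2 + 2·5  →[5↦6]→  6^(6 + 1) + 2·6^2 + 2·6 = 280020  −1 ⇒ G_4=280019
G_4=280019  [base 6] 6^(6 + 1) + 2·6^2 + 6 + 5  →[6↦7]→  7^(7 + 1) + 2·7^2 + 7 + 5 = 5764911  −1 ⇒ G_5=5764910

5764911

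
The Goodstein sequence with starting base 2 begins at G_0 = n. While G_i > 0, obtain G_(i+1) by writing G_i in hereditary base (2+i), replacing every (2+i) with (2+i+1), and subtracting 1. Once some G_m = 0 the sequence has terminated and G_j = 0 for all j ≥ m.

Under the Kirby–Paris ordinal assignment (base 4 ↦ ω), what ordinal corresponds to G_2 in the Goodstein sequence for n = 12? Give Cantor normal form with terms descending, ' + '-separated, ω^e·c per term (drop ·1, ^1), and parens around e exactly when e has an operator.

base 2: 12 = 2^(2 + 1) + 2^2; at 3: 3^(3 + 1) + 3^3 = 108; next = 107
base 3: 107 = 3^(3 + 1) + 2·3^2 + 2·3 + 2; at 4: 4^(4 + 1) + 2·4^2 + 2·4 + 2 = 1066; next = 1065
base 4: 1065 = 4^(4 + 1) + 2·4^2 + 2·4 + 1; at 5: 5^(5 + 1) + 2·5^2 + 2·5 + 1 = 15686; next = 15685

ω^(ω + 1) + ω^2·2 + ω·2 + 1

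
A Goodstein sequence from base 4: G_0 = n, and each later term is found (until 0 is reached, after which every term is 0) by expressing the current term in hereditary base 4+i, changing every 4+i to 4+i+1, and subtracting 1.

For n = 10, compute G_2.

base 4: 10 = 2·4 + 2; at 5: 2·5 + 2 = 12; next = 11
base 5: 11 = 2·5 + 1; at 6: 2·6 + 1 = 13; next = 12
base 6: 12 = 2·6; at 7: 2·7 = 14; next = 13

12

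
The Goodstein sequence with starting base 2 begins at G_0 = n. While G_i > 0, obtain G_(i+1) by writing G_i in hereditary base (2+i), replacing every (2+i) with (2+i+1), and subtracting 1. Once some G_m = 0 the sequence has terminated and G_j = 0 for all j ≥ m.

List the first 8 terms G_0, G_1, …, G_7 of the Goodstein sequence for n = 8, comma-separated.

step 0: 8 = 2^(2 + 1); sub 3 for 2: 3^(3 + 1); = 81; G_1 = 81−1 = 80
step 1: 80 = 2·3^3 + 2·3^2 + 2·3 + 2; sub 4 for 3: 2·4^4 + 2·4^2 + 2·4 + 2; = 554; G_2 = 554−1 = 553
step 2: 553 = 2·4^4 + 2·4^2 + 2·4 + 1; sub 5 for 4: 2·5^5 + 2·5^2 + 2·5 + 1; = 6311; G_3 = 6311−1 = 6310
step 3: 6310 = 2·5^5 + 2·5^2 + 2·5; sub 6 for 5: 2·6^6 + 2·6^2 + 2·6; = 93396; G_4 = 93396−1 = 93395
step 4: 93395 = 2·6^6 + 2·6^2 + 6 + 5; sub 7 for 6: 2·7^7 + 2·7^2 + 7 + 5; = 1647196; G_5 = 1647196−1 = 1647195
step 5: 1647195 = 2·7^7 + 2·7^2 + 7 + 4; sub 8 for 7: 2·8^8 + 2·8^2 + 8 + 4; = 33554572; G_6 = 33554572−1 = 33554571
step 6: 33554571 = 2·8^8 + 2·8^2 + 8 + 3; sub 9 for 8: 2·9^9 + 2·9^2 + 9 + 3; = 774841152; G_7 = 774841152−1 = 774841151

8, 80, 553, 6310, 93395, 1647195, 33554571, 774841151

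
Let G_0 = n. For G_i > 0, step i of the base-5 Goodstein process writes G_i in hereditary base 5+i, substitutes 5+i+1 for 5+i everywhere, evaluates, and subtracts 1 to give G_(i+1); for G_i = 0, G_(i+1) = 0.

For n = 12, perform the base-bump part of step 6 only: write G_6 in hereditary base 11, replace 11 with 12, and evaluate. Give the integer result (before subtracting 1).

16

G_0=12  [base 5] 2·5 + 2  →[5↦6]→  2·6 + 2 = 14  −1 ⇒ G_1=13
G_1=13  [base 6] 2·6 + 1  →[6↦7]→  2·7 + 1 = 15  −1 ⇒ G_2=14
G_2=14  [base 7] 2·7  →[7↦8]→  2·8 = 16  −1 ⇒ G_3=15
G_3=15  [base 8] 8 + 7  →[8↦9]→  9 + 7 = 16  −1 ⇒ G_4=15
G_4=15  [base 9] 9 + 6  →[9↦10]→  10 + 6 = 16  −1 ⇒ G_5=15
G_5=15  [base 10] 10 + 5  →[10↦11]→  11 + 5 = 16  −1 ⇒ G_6=15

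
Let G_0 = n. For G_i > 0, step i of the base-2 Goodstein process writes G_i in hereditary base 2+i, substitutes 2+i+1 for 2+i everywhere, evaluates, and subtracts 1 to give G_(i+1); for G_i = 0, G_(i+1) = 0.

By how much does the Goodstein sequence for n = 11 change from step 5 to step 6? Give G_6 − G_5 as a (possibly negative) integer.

(0) 11|_2 = 2^(2 + 1) + 2 + 1 ↦ 3^(3 + 1) + 3 + 1|_3 = 85 ⇒ 84
(1) 84|_3 = 3^(3 + 1) + 3 ↦ 4^(4 + 1) + 4|_4 = 1028 ⇒ 1027
(2) 1027|_4 = 4^(4 + 1) + 3 ↦ 5^(5 + 1) + 3|_5 = 15628 ⇒ 15627
(3) 15627|_5 = 5^(5 + 1) + 2 ↦ 6^(6 + 1) + 2|_6 = 279938 ⇒ 279937
(4) 279937|_6 = 6^(6 + 1) + 1 ↦ 7^(7 + 1) + 1|_7 = 5764802 ⇒ 5764801
(5) 5764801|_7 = 7^(7 + 1) ↦ 8^(8 + 1)|_8 = 134217728 ⇒ 134217727

128452926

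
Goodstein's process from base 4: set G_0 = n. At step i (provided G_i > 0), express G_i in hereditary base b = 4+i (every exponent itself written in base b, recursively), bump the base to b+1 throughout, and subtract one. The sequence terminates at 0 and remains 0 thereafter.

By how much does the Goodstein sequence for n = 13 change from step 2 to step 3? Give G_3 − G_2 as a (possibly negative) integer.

1

(0) 13|_4 = 3·4 + 1 ↦ 3·5 + 1|_5 = 16 ⇒ 15
(1) 15|_5 = 3·5 ↦ 3·6|_6 = 18 ⇒ 17
(2) 17|_6 = 2·6 + 5 ↦ 2·7 + 5|_7 = 19 ⇒ 18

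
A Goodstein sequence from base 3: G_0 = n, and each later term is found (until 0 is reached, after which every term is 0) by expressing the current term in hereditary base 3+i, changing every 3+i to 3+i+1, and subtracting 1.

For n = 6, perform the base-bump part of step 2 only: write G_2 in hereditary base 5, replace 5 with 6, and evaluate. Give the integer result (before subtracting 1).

8

G_0=6  [base 3] 2·3  →[3↦4]→  2·4 = 8  −1 ⇒ G_1=7
G_1=7  [base 4] 4 + 3  →[4↦5]→  5 + 3 = 8  −1 ⇒ G_2=7
G_2=7  [base 5] 5 + 2  →[5↦6]→  6 + 2 = 8  −1 ⇒ G_3=7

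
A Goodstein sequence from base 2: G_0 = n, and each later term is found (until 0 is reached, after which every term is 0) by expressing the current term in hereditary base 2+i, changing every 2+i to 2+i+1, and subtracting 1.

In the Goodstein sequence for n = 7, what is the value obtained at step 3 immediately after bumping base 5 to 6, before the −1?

46658

step 0: 7 = 2^2 + 2 + 1; sub 3 for 2: 3^3 + 3 + 1; = 31; G_1 = 31−1 = 30
step 1: 30 = 3^3 + 3; sub 4 for 3: 4^4 + 4; = 260; G_2 = 260−1 = 259
step 2: 259 = 4^4 + 3; sub 5 for 4: 5^5 + 3; = 3128; G_3 = 3128−1 = 3127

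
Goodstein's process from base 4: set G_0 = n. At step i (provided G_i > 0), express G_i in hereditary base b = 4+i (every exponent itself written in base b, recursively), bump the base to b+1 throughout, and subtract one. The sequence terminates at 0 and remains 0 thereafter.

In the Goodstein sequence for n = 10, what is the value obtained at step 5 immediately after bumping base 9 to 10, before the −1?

14

i=0: 10 = 2·4 + 2 (b=4); 4→5: 2·5 + 2 = 12; 12−1 = 11
i=1: 11 = 2·5 + 1 (b=5); 5→6: 2·6 + 1 = 13; 13−1 = 12
i=2: 12 = 2·6 (b=6); 6→7: 2·7 = 14; 14−1 = 13
i=3: 13 = 7 + 6 (b=7); 7→8: 8 + 6 = 14; 14−1 = 13
i=4: 13 = 8 + 5 (b=8); 8→9: 9 + 5 = 14; 14−1 = 13
i=5: 13 = 9 + 4 (b=9); 9→10: 10 + 4 = 14; 14−1 = 13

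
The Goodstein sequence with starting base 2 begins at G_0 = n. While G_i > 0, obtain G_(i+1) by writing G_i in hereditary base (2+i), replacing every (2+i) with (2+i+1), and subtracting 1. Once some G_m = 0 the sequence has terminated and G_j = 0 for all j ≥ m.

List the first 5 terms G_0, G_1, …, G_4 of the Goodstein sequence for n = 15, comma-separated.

G_0=15  [base 2] 2^(2 + 1) + 2^2 + 2 + 1  →[2↦3]→  3^(3 + 1) + 3^3 + 3 + 1 = 112  −1 ⇒ G_1=111
G_1=111  [base 3] 3^(3 + 1) + 3^3 + 3  →[3↦4]→  4^(4 + 1) + 4^4 + 4 = 1284  −1 ⇒ G_2=1283
G_2=1283  [base 4] 4^(4 + 1) + 4^4 + 3  →[4↦5]→  5^(5 + 1) + 5^5 + 3 = 18753  −1 ⇒ G_3=18752
G_3=18752  [base 5] 5^(5 + 1) + 5^5 + 2  →[5↦6]→  6^(6 + 1) + 6^6 + 2 = 326594  −1 ⇒ G_4=326593

15, 111, 1283, 18752, 326593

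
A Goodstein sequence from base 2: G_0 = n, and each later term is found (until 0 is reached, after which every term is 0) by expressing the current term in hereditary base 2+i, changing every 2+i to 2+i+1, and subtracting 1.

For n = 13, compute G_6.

[0] 13 ≡ 2^(2 + 1) + 2^2 + 1 (base 2). Lift 3: 109. −1: 108.
[1] 108 ≡ 3^(3 + 1) + 3^3 (base 3). Lift 4: 1280. −1: 1279.
[2] 1279 ≡ 4^(4 + 1) + 3·4^3 + 3·4^2 + 3·4 + 3 (base 4). Lift 5: 16093. −1: 16092.
[3] 16092 ≡ 5^(5 + 1) + 3·5^3 + 3·5^2 + 3·5 + 2 (base 5). Lift 6: 280712. −1: 280711.
[4] 280711 ≡ 6^(6 + 1) + 3·6^3 + 3·6^2 + 3·6 + 1 (base 6). Lift 7: 5765999. −1: 5765998.
[5] 5765998 ≡ 7^(7 + 1) + 3·7^3 + 3·7^2 + 3·7 (base 7). Lift 8: 134219480. −1: 134219479.

134219479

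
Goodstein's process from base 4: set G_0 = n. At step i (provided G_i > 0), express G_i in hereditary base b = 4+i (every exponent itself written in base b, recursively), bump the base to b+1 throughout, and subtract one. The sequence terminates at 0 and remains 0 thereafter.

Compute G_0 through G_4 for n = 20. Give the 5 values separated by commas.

[0] 20 ≡ 4^2 + 4 (base 4). Lift 5: 30. −1: 29.
[1] 29 ≡ 5^2 + 4 (base 5). Lift 6: 40. −1: 39.
[2] 39 ≡ 6^2 + 3 (base 6). Lift 7: 52. −1: 51.
[3] 51 ≡ 7^2 + 2 (base 7). Lift 8: 66. −1: 65.

20, 29, 39, 51, 65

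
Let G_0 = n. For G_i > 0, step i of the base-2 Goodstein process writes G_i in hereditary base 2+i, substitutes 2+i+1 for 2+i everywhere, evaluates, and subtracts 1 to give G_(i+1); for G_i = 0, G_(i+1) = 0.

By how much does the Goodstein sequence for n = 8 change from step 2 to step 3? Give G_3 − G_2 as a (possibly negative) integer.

G_0=8  [base 2] 2^(2 + 1)  →[2↦3]→  3^(3 + 1) = 81  −1 ⇒ G_1=80
G_1=80  [base 3] 2·3^3 + 2·3^2 + 2·3 + 2  →[3↦4]→  2·4^4 + 2·4^2 + 2·4 + 2 = 554  −1 ⇒ G_2=553
G_2=553  [base 4] 2·4^4 + 2·4^2 + 2·4 + 1  →[4↦5]→  2·5^5 + 2·5^2 + 2·5 + 1 = 6311  −1 ⇒ G_3=6310

5757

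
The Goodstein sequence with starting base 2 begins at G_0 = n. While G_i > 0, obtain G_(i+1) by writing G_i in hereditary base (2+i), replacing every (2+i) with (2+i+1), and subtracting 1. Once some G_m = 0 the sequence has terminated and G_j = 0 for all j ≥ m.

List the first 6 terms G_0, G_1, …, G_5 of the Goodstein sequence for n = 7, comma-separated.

i=0: 7 = 2^2 + 2 + 1 (b=2); 2→3: 3^3 + 3 + 1 = 31; 31−1 = 30
i=1: 30 = 3^3 + 3 (b=3); 3→4: 4^4 + 4 = 260; 260−1 = 259
i=2: 259 = 4^4 + 3 (b=4); 4→5: 5^5 + 3 = 3128; 3128−1 = 3127
i=3: 3127 = 5^5 + 2 (b=5); 5→6: 6^6 + 2 = 46658; 46658−1 = 46657
i=4: 46657 = 6^6 + 1 (b=6); 6→7: 7^7 + 1 = 823544; 823544−1 = 823543

7, 30, 259, 3127, 46657, 823543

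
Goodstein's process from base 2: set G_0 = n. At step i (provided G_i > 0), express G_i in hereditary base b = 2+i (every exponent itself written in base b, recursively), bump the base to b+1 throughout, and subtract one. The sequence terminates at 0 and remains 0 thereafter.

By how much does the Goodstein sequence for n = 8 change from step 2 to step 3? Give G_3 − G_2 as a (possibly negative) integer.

5757

step 0: 8 = 2^(2 + 1); sub 3 for 2: 3^(3 + 1); = 81; G_1 = 81−1 = 80
step 1: 80 = 2·3^3 + 2·3^2 + 2·3 + 2; sub 4 for 3: 2·4^4 + 2·4^2 + 2·4 + 2; = 554; G_2 = 554−1 = 553
step 2: 553 = 2·4^4 + 2·4^2 + 2·4 + 1; sub 5 for 4: 2·5^5 + 2·5^2 + 2·5 + 1; = 6311; G_3 = 6311−1 = 6310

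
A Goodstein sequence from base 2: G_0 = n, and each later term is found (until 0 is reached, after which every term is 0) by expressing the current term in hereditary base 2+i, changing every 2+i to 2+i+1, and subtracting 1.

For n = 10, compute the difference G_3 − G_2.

14600

[0] 10 ≡ 2^(2 + 1) + 2 (base 2). Lift 3: 84. −1: 83.
[1] 83 ≡ 3^(3 + 1) + 2 (base 3). Lift 4: 1026. −1: 1025.
[2] 1025 ≡ 4^(4 + 1) + 1 (base 4). Lift 5: 15626. −1: 15625.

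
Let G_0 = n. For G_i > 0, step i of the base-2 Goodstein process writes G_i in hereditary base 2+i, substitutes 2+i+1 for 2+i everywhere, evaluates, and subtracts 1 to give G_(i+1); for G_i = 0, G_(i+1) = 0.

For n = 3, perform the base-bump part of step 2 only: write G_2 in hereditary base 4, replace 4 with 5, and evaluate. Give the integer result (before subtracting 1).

3

i=0: 3 = 2 + 1 (b=2); 2→3: 3 + 1 = 4; 4−1 = 3
i=1: 3 = 3 (b=3); 3→4: 4 = 4; 4−1 = 3
i=2: 3 = 3 (b=4); 4→5: 3 = 3; 3−1 = 2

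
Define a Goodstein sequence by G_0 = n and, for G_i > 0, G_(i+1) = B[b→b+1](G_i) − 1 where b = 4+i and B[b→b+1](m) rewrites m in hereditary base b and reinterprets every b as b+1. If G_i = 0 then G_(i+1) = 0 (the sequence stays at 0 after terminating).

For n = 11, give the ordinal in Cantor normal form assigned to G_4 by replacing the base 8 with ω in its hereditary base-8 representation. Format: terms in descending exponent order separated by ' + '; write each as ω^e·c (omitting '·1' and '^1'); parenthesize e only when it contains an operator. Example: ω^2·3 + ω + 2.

ω + 7

base 4: 11 = 2·4 + 3; at 5: 2·5 + 3 = 13; next = 12
base 5: 12 = 2·5 + 2; at 6: 2·6 + 2 = 14; next = 13
base 6: 13 = 2·6 + 1; at 7: 2·7 + 1 = 15; next = 14
base 7: 14 = 2·7; at 8: 2·8 = 16; next = 15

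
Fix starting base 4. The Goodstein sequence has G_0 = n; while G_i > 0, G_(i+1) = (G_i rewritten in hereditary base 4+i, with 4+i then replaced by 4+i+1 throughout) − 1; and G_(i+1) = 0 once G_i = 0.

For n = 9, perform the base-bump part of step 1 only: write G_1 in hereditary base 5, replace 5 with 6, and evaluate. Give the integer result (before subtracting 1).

12

[0] 9 ≡ 2·4 + 1 (base 4). Lift 5: 11. −1: 10.
[1] 10 ≡ 2·5 (base 5). Lift 6: 12. −1: 11.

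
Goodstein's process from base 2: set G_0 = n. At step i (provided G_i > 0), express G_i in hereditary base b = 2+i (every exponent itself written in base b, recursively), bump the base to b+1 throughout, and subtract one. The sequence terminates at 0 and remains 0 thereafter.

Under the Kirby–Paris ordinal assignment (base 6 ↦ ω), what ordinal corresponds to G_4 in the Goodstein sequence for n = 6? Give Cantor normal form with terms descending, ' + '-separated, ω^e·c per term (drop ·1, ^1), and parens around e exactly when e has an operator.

ω^5·5 + ω^4·5 + ω^3·5 + ω^2·5 + ω·5 + 5

G_0=6  [base 2] 2^2 + 2  →[2↦3]→  3^3 + 3 = 30  −1 ⇒ G_1=29
G_1=29  [base 3] 3^3 + 2  →[3↦4]→  4^4 + 2 = 258  −1 ⇒ G_2=257
G_2=257  [base 4] 4^4 + 1  →[4↦5]→  5^5 + 1 = 3126  −1 ⇒ G_3=3125
G_3=3125  [base 5] 5^5  →[5↦6]→  6^6 = 46656  −1 ⇒ G_4=46655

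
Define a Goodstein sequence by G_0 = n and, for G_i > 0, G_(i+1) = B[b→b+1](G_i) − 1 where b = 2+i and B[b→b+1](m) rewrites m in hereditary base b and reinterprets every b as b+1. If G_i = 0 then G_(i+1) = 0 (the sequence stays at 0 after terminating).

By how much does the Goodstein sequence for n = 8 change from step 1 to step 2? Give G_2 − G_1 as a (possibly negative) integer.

(0) 8|_2 = 2^(2 + 1) ↦ 3^(3 + 1)|_3 = 81 ⇒ 80
(1) 80|_3 = 2·3^3 + 2·3^2 + 2·3 + 2 ↦ 2·4^4 + 2·4^2 + 2·4 + 2|_4 = 554 ⇒ 553

473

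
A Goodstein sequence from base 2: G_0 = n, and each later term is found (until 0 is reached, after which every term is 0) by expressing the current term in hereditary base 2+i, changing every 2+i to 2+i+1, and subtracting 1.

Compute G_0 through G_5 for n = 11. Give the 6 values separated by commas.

(0) 11|_2 = 2^(2 + 1) + 2 + 1 ↦ 3^(3 + 1) + 3 + 1|_3 = 85 ⇒ 84
(1) 84|_3 = 3^(3 + 1) + 3 ↦ 4^(4 + 1) + 4|_4 = 1028 ⇒ 1027
(2) 1027|_4 = 4^(4 + 1) + 3 ↦ 5^(5 + 1) + 3|_5 = 15628 ⇒ 15627
(3) 15627|_5 = 5^(5 + 1) + 2 ↦ 6^(6 + 1) + 2|_6 = 279938 ⇒ 279937
(4) 279937|_6 = 6^(6 + 1) + 1 ↦ 7^(7 + 1) + 1|_7 = 5764802 ⇒ 5764801

11, 84, 1027, 15627, 279937, 5764801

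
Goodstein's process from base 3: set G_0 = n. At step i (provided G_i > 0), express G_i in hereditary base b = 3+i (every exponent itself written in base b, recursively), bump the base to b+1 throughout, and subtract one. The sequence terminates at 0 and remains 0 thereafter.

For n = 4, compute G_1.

(0) 4|_3 = 3 + 1 ↦ 4 + 1|_4 = 5 ⇒ 4
(1) 4|_4 = 4 ↦ 5|_5 = 5 ⇒ 4

4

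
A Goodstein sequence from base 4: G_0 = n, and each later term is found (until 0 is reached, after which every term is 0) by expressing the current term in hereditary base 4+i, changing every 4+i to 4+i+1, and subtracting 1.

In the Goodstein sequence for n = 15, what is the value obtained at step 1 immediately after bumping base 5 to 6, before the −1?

15 —HB4→ 3·4 + 3 —bump→ 3·5 + 3 = 18 —(−1)→ 17
17 —HB5→ 3·5 + 2 —bump→ 3·6 + 2 = 20 —(−1)→ 19

20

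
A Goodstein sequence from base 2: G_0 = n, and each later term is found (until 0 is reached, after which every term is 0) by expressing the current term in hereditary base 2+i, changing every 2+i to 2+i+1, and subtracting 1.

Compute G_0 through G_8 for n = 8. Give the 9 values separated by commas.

8, 80, 553, 6310, 93395, 1647195, 33554571, 774841151, 20000000211

i=0: 8 = 2^(2 + 1) (b=2); 2→3: 3^(3 + 1) = 81; 81−1 = 80
i=1: 80 = 2·3^3 + 2·3^2 + 2·3 + 2 (b=3); 3→4: 2·4^4 + 2·4^2 + 2·4 + 2 = 554; 554−1 = 553
i=2: 553 = 2·4^4 + 2·4^2 + 2·4 + 1 (b=4); 4→5: 2·5^5 + 2·5^2 + 2·5 + 1 = 6311; 6311−1 = 6310
i=3: 6310 = 2·5^5 + 2·5^2 + 2·5 (b=5); 5→6: 2·6^6 + 2·6^2 + 2·6 = 93396; 93396−1 = 93395
i=4: 93395 = 2·6^6 + 2·6^2 + 6 + 5 (b=6); 6→7: 2·7^7 + 2·7^2 + 7 + 5 = 1647196; 1647196−1 = 1647195
i=5: 1647195 = 2·7^7 + 2·7^2 + 7 + 4 (b=7); 7→8: 2·8^8 + 2·8^2 + 8 + 4 = 33554572; 33554572−1 = 33554571
i=6: 33554571 = 2·8^8 + 2·8^2 + 8 + 3 (b=8); 8→9: 2·9^9 + 2·9^2 + 9 + 3 = 774841152; 774841152−1 = 774841151
i=7: 774841151 = 2·9^9 + 2·9^2 + 9 + 2 (b=9); 9→10: 2·10^10 + 2·10^2 + 10 + 2 = 20000000212; 20000000212−1 = 20000000211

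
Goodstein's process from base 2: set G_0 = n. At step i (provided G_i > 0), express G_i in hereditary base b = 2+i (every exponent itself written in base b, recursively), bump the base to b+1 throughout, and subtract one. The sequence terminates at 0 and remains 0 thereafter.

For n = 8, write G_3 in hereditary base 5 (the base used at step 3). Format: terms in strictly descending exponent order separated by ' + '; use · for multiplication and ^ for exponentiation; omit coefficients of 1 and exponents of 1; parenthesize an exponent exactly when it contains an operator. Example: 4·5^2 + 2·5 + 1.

2·5^5 + 2·5^2 + 2·5

step 0: 8 = 2^(2 + 1); sub 3 for 2: 3^(3 + 1); = 81; G_1 = 81−1 = 80
step 1: 80 = 2·3^3 + 2·3^2 + 2·3 + 2; sub 4 for 3: 2·4^4 + 2·4^2 + 2·4 + 2; = 554; G_2 = 554−1 = 553
step 2: 553 = 2·4^4 + 2·4^2 + 2·4 + 1; sub 5 for 4: 2·5^5 + 2·5^2 + 2·5 + 1; = 6311; G_3 = 6311−1 = 6310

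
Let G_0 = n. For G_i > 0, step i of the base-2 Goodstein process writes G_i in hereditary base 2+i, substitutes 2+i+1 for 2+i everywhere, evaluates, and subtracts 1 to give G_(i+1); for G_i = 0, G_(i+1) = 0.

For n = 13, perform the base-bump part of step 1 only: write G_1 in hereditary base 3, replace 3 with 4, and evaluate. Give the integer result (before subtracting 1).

1280

[0] 13 ≡ 2^(2 + 1) + 2^2 + 1 (base 2). Lift 3: 109. −1: 108.
[1] 108 ≡ 3^(3 + 1) + 3^3 (base 3). Lift 4: 1280. −1: 1279.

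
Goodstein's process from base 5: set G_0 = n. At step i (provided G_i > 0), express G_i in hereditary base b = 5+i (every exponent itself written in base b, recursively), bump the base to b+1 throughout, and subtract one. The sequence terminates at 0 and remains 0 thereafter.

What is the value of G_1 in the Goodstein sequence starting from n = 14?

15

14 —HB5→ 2·5 + 4 —bump→ 2·6 + 4 = 16 —(−1)→ 15
15 —HB6→ 2·6 + 3 —bump→ 2·7 + 3 = 17 —(−1)→ 16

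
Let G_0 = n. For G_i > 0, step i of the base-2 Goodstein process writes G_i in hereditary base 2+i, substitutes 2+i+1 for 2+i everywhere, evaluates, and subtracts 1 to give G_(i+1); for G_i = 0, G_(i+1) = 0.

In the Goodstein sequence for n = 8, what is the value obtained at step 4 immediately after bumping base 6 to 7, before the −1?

1647196

G_0=8  [base 2] 2^(2 + 1)  →[2↦3]→  3^(3 + 1) = 81  −1 ⇒ G_1=80
G_1=80  [base 3] 2·3^3 + 2·3^2 + 2·3 + 2  →[3↦4]→  2·4^4 + 2·4^2 + 2·4 + 2 = 554  −1 ⇒ G_2=553
G_2=553  [base 4] 2·4^4 + 2·4^2 + 2·4 + 1  →[4↦5]→  2·5^5 + 2·5^2 + 2·5 + 1 = 6311  −1 ⇒ G_3=6310
G_3=6310  [base 5] 2·5^5 + 2·5^2 + 2·5  →[5↦6]→  2·6^6 + 2·6^2 + 2·6 = 93396  −1 ⇒ G_4=93395
G_4=93395  [base 6] 2·6^6 + 2·6^2 + 6 + 5  →[6↦7]→  2·7^7 + 2·7^2 + 7 + 5 = 1647196  −1 ⇒ G_5=1647195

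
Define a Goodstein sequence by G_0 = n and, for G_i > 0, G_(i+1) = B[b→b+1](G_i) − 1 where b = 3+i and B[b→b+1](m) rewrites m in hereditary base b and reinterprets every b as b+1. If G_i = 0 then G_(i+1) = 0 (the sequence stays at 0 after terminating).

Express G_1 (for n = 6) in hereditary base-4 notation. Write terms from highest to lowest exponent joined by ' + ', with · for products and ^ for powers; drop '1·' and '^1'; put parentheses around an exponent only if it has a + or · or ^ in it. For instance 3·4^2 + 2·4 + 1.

base 3: 6 = 2·3; at 4: 2·4 = 8; next = 7
base 4: 7 = 4 + 3; at 5: 5 + 3 = 8; next = 7

4 + 3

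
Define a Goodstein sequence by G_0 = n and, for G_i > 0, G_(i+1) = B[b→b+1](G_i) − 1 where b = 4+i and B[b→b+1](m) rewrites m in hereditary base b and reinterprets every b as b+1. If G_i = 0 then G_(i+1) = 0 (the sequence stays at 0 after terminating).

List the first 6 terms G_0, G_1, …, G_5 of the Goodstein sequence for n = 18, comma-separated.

18, 26, 36, 48, 53, 58

base 4: 18 = 4^2 + 2; at 5: 5^2 + 2 = 27; next = 26
base 5: 26 = 5^2 + 1; at 6: 6^2 + 1 = 37; next = 36
base 6: 36 = 6^2; at 7: 7^2 = 49; next = 48
base 7: 48 = 6·7 + 6; at 8: 6·8 + 6 = 54; next = 53
base 8: 53 = 6·8 + 5; at 9: 6·9 + 5 = 59; next = 58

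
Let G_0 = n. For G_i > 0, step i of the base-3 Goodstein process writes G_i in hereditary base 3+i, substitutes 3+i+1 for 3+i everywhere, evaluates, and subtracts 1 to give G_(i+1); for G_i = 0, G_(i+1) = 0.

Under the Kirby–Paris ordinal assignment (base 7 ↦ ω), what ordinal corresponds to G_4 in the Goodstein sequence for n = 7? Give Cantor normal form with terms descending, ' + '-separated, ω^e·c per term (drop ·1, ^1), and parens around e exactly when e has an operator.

ω + 2

G_0=7  [base 3] 2·3 + 1  →[3↦4]→  2·4 + 1 = 9  −1 ⇒ G_1=8
G_1=8  [base 4] 2·4  →[4↦5]→  2·5 = 10  −1 ⇒ G_2=9
G_2=9  [base 5] 5 + 4  →[5↦6]→  6 + 4 = 10  −1 ⇒ G_3=9
G_3=9  [base 6] 6 + 3  →[6↦7]→  7 + 3 = 10  −1 ⇒ G_4=9
G_4=9  [base 7] 7 + 2  →[7↦8]→  8 + 2 = 10  −1 ⇒ G_5=9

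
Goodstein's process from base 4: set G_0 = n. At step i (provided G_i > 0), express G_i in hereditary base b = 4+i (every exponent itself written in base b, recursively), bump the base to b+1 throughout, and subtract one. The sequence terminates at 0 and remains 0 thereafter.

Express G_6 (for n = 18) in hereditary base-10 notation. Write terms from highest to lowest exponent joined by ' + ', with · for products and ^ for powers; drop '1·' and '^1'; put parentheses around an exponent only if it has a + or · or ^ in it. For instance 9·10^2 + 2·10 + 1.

6·10 + 3

i=0: 18 = 4^2 + 2 (b=4); 4→5: 5^2 + 2 = 27; 27−1 = 26
i=1: 26 = 5^2 + 1 (b=5); 5→6: 6^2 + 1 = 37; 37−1 = 36
i=2: 36 = 6^2 (b=6); 6→7: 7^2 = 49; 49−1 = 48
i=3: 48 = 6·7 + 6 (b=7); 7→8: 6·8 + 6 = 54; 54−1 = 53
i=4: 53 = 6·8 + 5 (b=8); 8→9: 6·9 + 5 = 59; 59−1 = 58
i=5: 58 = 6·9 + 4 (b=9); 9→10: 6·10 + 4 = 64; 64−1 = 63
i=6: 63 = 6·10 + 3 (b=10); 10→11: 6·11 + 3 = 69; 69−1 = 68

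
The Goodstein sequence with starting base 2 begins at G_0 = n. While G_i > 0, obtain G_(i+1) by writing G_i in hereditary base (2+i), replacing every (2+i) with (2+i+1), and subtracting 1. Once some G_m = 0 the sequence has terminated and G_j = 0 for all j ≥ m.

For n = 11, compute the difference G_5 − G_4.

5484864

base 2: 11 = 2^(2 + 1) + 2 + 1; at 3: 3^(3 + 1) + 3 + 1 = 85; next = 84
base 3: 84 = 3^(3 + 1) + 3; at 4: 4^(4 + 1) + 4 = 1028; next = 1027
base 4: 1027 = 4^(4 + 1) + 3; at 5: 5^(5 + 1) + 3 = 15628; next = 15627
base 5: 15627 = 5^(5 + 1) + 2; at 6: 6^(6 + 1) + 2 = 279938; next = 279937
base 6: 279937 = 6^(6 + 1) + 1; at 7: 7^(7 + 1) + 1 = 5764802; next = 5764801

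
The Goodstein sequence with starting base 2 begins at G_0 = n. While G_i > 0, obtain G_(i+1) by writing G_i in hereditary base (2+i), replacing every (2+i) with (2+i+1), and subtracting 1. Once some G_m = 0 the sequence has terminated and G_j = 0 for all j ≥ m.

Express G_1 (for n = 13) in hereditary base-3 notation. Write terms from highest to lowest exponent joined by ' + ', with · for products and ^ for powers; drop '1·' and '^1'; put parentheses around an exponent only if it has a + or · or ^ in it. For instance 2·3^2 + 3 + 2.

3^(3 + 1) + 3^3

[0] 13 ≡ 2^(2 + 1) + 2^2 + 1 (base 2). Lift 3: 109. −1: 108.
[1] 108 ≡ 3^(3 + 1) + 3^3 (base 3). Lift 4: 1280. −1: 1279.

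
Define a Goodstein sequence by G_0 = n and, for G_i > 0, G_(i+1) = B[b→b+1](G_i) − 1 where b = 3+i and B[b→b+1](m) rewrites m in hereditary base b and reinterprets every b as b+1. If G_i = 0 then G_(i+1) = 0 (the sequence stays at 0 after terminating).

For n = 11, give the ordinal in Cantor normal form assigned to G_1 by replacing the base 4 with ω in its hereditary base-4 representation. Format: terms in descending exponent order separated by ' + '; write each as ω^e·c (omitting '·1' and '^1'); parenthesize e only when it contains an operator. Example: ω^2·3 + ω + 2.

ω^2 + 1

base 3: 11 = 3^2 + 2; at 4: 4^2 + 2 = 18; next = 17
base 4: 17 = 4^2 + 1; at 5: 5^2 + 1 = 26; next = 25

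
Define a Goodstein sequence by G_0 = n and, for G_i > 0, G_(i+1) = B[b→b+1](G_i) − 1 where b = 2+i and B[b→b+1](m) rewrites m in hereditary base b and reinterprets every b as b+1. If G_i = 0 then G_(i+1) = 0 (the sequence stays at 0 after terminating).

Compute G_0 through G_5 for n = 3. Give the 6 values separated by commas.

3, 3, 3, 2, 1, 0

(0) 3|_2 = 2 + 1 ↦ 3 + 1|_3 = 4 ⇒ 3
(1) 3|_3 = 3 ↦ 4|_4 = 4 ⇒ 3
(2) 3|_4 = 3 ↦ 3|_5 = 3 ⇒ 2
(3) 2|_5 = 2 ↦ 2|_6 = 2 ⇒ 1
(4) 1|_6 = 1 ↦ 1|_7 = 1 ⇒ 0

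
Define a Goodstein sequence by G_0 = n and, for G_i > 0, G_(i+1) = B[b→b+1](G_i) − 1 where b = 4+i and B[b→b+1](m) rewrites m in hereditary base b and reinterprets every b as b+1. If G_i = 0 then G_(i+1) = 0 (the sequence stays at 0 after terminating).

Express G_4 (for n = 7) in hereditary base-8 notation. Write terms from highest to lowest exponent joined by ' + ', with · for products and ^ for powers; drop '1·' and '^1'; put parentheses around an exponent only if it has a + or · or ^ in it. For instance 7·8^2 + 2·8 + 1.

7

G_0=7  [base 4] 4 + 3  →[4↦5]→  5 + 3 = 8  −1 ⇒ G_1=7
G_1=7  [base 5] 5 + 2  →[5↦6]→  6 + 2 = 8  −1 ⇒ G_2=7
G_2=7  [base 6] 6 + 1  →[6↦7]→  7 + 1 = 8  −1 ⇒ G_3=7
G_3=7  [base 7] 7  →[7↦8]→  8 = 8  −1 ⇒ G_4=7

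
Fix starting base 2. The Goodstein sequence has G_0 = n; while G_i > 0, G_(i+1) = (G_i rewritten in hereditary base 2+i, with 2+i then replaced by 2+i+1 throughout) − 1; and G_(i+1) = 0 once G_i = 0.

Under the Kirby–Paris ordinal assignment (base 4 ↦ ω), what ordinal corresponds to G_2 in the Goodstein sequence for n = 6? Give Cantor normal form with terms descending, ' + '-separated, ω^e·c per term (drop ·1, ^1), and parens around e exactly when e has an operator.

ω^ω + 1

(0) 6|_2 = 2^2 + 2 ↦ 3^3 + 3|_3 = 30 ⇒ 29
(1) 29|_3 = 3^3 + 2 ↦ 4^4 + 2|_4 = 258 ⇒ 257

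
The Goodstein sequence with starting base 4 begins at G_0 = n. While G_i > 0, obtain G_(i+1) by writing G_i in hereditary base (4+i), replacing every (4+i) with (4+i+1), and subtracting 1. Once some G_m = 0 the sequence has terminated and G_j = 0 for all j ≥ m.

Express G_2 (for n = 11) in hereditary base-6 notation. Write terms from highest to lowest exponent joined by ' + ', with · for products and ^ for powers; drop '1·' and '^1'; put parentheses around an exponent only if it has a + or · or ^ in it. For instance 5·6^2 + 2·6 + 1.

2·6 + 1

G_0=11  [base 4] 2·4 + 3  →[4↦5]→  2·5 + 3 = 13  −1 ⇒ G_1=12
G_1=12  [base 5] 2·5 + 2  →[5↦6]→  2·6 + 2 = 14  −1 ⇒ G_2=13
G_2=13  [base 6] 2·6 + 1  →[6↦7]→  2·7 + 1 = 15  −1 ⇒ G_3=14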